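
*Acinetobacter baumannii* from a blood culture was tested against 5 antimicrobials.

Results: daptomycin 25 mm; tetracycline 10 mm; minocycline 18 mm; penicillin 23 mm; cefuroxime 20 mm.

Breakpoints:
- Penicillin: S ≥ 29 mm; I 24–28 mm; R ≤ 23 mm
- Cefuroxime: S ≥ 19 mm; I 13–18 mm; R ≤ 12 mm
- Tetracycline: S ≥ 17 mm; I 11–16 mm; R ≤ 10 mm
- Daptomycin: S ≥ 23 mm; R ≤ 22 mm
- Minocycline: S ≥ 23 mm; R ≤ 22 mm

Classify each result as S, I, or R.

S, R, R, R, S

Daptomycin (25 mm) ≥ 23 mm — Susceptible
Tetracycline 10 mm: ≤ 10 mm ⇒ resistant
Minocycline 18 mm: ≤ 22 mm ⇒ Resistant
Penicillin: 23 mm is ≤ 23 mm — R
Cefuroxime: 20 mm is ≥ 19 mm — S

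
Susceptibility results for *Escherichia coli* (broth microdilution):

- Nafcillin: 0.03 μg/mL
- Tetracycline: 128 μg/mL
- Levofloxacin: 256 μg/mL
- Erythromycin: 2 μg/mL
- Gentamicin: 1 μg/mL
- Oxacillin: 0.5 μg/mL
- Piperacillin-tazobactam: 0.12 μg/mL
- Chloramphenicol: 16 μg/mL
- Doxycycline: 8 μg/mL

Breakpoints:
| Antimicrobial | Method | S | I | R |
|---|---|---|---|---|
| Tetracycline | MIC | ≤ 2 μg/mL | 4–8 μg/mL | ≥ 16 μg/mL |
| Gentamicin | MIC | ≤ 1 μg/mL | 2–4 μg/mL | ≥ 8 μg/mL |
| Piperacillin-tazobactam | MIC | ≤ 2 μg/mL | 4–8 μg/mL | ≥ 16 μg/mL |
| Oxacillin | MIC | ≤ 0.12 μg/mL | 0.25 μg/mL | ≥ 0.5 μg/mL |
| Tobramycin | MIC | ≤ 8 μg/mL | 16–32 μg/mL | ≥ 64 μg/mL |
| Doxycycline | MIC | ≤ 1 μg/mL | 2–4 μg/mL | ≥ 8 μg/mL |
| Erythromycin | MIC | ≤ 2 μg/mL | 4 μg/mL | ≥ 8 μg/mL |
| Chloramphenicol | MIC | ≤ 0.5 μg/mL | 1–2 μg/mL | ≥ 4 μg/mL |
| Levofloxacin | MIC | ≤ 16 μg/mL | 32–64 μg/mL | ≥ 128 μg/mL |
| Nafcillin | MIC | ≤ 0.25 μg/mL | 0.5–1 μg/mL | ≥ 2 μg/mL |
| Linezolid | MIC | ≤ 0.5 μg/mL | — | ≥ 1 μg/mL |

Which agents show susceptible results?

Nafcillin: 0.03 μg/mL is ≤ 0.25 μg/mL → S
Tetracycline: 128 μg/mL is ≥ 16 μg/mL ⇒ Resistant
Levofloxacin: 256 μg/mL is ≥ 128 μg/mL ⇒ Resistant
Erythromycin 2 μg/mL: ≤ 2 μg/mL → S
Gentamicin: 1 μg/mL is ≤ 1 μg/mL → S
Oxacillin 0.5 μg/mL: ≥ 0.5 μg/mL ⇒ R
Piperacillin-tazobactam 0.12 μg/mL: ≤ 2 μg/mL ⇒ susceptible
Chloramphenicol (16 μg/mL) ≥ 4 μg/mL ⇒ Resistant
Doxycycline: 8 μg/mL is ≥ 8 μg/mL — Resistant

nafcillin, erythromycin, gentamicin, piperacillin-tazobactam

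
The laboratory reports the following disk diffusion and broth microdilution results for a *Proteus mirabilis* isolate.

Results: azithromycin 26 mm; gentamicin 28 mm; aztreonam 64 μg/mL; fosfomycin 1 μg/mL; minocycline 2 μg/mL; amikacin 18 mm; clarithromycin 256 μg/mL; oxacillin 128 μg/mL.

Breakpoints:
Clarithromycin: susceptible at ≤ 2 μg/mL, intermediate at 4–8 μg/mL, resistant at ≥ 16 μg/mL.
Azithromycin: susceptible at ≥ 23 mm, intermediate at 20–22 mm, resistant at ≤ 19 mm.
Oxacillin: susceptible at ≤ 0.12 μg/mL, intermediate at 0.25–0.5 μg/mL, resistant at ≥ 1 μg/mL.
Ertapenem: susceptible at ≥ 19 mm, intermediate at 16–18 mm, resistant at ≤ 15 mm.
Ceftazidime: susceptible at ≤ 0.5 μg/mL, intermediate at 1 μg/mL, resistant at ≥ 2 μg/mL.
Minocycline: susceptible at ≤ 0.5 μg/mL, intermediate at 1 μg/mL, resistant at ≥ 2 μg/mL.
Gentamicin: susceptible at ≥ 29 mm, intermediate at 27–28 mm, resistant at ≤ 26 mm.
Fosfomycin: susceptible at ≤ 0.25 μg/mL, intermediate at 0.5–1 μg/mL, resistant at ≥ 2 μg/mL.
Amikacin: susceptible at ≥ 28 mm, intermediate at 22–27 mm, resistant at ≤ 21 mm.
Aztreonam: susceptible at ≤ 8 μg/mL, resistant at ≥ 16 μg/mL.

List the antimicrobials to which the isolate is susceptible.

azithromycin

Azithromycin (26 mm) ≥ 23 mm → Susceptible
Gentamicin 28 mm: in 27–28 mm → intermediate
Aztreonam: 64 μg/mL is ≥ 16 μg/mL → resistant
Fosfomycin 1 μg/mL: in 0.5–1 μg/mL — I
Minocycline 2 μg/mL: ≥ 2 μg/mL — resistant
Amikacin 18 mm: ≤ 21 mm → resistant
Clarithromycin 256 μg/mL: ≥ 16 μg/mL → R
Oxacillin (128 μg/mL) ≥ 1 μg/mL → Resistant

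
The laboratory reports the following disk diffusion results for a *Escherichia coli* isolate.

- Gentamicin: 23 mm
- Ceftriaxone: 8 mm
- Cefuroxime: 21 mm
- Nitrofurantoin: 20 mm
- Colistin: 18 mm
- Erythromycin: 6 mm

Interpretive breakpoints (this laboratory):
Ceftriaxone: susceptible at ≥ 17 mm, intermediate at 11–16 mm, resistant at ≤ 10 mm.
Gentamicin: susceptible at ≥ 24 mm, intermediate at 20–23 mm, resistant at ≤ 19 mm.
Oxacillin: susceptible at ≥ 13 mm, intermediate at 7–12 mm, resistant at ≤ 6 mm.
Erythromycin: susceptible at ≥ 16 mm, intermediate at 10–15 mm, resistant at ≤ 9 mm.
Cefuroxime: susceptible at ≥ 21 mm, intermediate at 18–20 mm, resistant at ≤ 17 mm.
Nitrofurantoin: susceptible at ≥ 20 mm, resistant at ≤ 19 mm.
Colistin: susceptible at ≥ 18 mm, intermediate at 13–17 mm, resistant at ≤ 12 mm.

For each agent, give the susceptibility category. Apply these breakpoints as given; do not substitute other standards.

Gentamicin (23 mm) in 20–23 mm ⇒ intermediate
Ceftriaxone: 8 mm is ≤ 10 mm ⇒ Resistant
Cefuroxime: 21 mm is ≥ 21 mm ⇒ Susceptible
Nitrofurantoin: 20 mm is ≥ 20 mm ⇒ susceptible
Colistin (18 mm) ≥ 18 mm ⇒ Susceptible
Erythromycin 6 mm: ≤ 9 mm ⇒ resistant

I, R, S, S, S, R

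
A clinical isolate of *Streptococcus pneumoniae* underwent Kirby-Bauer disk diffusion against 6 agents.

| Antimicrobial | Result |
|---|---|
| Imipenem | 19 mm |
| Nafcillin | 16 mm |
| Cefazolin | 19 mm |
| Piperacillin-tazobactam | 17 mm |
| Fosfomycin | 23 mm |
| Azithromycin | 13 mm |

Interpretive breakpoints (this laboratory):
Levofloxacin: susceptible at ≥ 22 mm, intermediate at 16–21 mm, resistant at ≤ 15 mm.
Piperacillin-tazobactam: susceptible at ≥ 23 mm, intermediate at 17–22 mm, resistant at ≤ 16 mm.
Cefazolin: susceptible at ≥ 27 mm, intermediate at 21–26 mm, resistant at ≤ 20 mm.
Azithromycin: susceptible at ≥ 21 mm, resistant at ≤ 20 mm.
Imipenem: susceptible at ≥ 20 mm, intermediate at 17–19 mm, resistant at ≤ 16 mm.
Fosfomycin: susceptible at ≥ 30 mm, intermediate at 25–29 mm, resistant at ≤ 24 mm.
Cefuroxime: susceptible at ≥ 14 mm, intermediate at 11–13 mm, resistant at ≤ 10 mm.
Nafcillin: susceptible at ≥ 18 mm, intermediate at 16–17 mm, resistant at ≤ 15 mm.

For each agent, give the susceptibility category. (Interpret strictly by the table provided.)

Imipenem: 19 mm is in 17–19 mm — intermediate
Nafcillin (16 mm) in 16–17 mm ⇒ intermediate
Cefazolin (19 mm) ≤ 20 mm → R
Piperacillin-tazobactam: 17 mm is in 17–22 mm → intermediate
Fosfomycin: 23 mm is ≤ 24 mm → resistant
Azithromycin (13 mm) ≤ 20 mm → R

I, I, R, I, R, R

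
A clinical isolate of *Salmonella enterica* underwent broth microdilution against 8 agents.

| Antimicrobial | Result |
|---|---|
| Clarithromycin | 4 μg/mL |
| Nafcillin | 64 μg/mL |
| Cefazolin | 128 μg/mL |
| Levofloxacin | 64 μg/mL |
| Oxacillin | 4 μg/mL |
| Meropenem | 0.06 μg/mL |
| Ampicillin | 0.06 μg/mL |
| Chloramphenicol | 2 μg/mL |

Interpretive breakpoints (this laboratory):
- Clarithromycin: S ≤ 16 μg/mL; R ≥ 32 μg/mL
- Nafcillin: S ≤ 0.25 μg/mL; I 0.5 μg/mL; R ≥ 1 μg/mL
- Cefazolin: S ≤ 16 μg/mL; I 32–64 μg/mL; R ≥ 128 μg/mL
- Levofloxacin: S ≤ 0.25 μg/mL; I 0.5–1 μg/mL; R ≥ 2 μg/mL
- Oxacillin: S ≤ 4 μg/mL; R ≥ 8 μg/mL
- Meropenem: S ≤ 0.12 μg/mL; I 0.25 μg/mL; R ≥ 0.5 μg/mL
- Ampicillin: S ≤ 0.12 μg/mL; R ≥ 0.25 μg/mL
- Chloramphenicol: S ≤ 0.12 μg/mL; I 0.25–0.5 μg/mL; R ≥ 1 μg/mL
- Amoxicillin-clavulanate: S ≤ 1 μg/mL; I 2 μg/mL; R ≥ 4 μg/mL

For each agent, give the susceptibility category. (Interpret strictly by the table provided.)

Clarithromycin: 4 μg/mL is ≤ 16 μg/mL ⇒ susceptible
Nafcillin (64 μg/mL) ≥ 1 μg/mL — R
Cefazolin (128 μg/mL) ≥ 128 μg/mL → R
Levofloxacin: 64 μg/mL is ≥ 2 μg/mL → Resistant
Oxacillin: 4 μg/mL is ≤ 4 μg/mL → S
Meropenem: 0.06 μg/mL is ≤ 0.12 μg/mL — Susceptible
Ampicillin 0.06 μg/mL: ≤ 0.12 μg/mL ⇒ S
Chloramphenicol: 2 μg/mL is ≥ 1 μg/mL — resistant

S, R, R, R, S, S, S, R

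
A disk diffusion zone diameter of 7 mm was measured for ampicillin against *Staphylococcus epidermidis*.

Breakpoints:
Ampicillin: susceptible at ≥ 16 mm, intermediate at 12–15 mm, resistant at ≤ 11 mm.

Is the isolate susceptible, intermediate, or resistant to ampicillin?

R

Ampicillin 7 mm: ≤ 11 mm → resistant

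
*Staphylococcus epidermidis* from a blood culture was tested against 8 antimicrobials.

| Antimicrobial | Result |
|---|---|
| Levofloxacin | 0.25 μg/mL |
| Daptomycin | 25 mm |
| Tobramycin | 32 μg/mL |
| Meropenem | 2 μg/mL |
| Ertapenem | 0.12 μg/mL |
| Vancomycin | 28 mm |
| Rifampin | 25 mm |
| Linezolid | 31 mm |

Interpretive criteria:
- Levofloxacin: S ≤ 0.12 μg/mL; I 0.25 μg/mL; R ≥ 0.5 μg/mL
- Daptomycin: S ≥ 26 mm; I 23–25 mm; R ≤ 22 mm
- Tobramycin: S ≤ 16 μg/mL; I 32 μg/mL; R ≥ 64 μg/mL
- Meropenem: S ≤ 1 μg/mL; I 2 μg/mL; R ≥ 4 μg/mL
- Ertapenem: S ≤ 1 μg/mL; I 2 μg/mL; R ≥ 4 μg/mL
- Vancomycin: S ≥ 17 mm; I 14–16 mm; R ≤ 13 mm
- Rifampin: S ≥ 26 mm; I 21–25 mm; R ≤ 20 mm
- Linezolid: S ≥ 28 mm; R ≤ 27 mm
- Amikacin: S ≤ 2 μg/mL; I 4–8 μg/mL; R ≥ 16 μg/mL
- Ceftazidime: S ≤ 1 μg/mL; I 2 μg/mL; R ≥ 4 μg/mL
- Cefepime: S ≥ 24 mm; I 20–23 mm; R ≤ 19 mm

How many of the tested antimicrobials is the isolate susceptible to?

Levofloxacin: 0.25 μg/mL is = 0.25 μg/mL — I
Daptomycin (25 mm) in 23–25 mm — Intermediate
Tobramycin: 32 μg/mL is = 32 μg/mL ⇒ I
Meropenem 2 μg/mL: = 2 μg/mL — intermediate
Ertapenem (0.12 μg/mL) ≤ 1 μg/mL ⇒ susceptible
Vancomycin (28 mm) ≥ 17 mm ⇒ S
Rifampin: 25 mm is in 21–25 mm → intermediate
Linezolid 31 mm: ≥ 28 mm — S
Susceptible: 3

3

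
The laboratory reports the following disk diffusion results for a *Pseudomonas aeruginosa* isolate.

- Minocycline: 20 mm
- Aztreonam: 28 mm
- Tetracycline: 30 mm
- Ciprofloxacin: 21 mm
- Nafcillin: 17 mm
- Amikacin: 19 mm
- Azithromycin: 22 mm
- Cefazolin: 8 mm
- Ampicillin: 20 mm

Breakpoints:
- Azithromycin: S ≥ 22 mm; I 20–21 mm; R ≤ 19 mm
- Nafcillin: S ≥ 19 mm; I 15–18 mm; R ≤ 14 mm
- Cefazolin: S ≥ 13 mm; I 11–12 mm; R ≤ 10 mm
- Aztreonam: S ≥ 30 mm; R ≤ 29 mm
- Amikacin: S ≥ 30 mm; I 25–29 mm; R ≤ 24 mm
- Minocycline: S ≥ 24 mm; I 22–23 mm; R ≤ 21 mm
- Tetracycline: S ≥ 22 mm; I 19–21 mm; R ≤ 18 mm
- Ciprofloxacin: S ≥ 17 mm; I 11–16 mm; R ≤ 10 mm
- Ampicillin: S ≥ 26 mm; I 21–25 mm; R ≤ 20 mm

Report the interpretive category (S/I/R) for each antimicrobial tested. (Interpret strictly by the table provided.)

Minocycline 20 mm: ≤ 21 mm ⇒ R
Aztreonam 28 mm: ≤ 29 mm ⇒ Resistant
Tetracycline 30 mm: ≥ 22 mm → susceptible
Ciprofloxacin (21 mm) ≥ 17 mm → susceptible
Nafcillin (17 mm) in 15–18 mm → Intermediate
Amikacin 19 mm: ≤ 24 mm ⇒ Resistant
Azithromycin (22 mm) ≥ 22 mm ⇒ S
Cefazolin: 8 mm is ≤ 10 mm ⇒ R
Ampicillin 20 mm: ≤ 20 mm ⇒ Resistant

R, R, S, S, I, R, S, R, R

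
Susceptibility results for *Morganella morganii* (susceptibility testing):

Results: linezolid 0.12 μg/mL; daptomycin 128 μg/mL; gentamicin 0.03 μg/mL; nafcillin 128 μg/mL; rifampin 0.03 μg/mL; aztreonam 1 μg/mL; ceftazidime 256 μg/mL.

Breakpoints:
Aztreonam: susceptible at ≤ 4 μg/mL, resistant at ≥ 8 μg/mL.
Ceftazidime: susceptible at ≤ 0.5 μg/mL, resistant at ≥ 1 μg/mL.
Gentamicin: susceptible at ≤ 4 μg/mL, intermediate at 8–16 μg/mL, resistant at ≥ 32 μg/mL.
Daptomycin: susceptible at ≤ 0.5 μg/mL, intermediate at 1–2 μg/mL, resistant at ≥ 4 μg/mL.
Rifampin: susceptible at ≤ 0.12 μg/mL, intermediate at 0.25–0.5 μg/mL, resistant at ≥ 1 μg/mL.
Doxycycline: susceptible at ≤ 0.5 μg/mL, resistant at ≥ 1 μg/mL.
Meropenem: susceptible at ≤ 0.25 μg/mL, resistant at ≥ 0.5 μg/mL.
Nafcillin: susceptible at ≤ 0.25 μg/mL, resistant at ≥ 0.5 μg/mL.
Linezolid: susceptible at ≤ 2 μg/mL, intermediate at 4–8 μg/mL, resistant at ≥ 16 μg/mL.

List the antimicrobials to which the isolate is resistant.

Linezolid 0.12 μg/mL: ≤ 2 μg/mL → Susceptible
Daptomycin: 128 μg/mL is ≥ 4 μg/mL — resistant
Gentamicin: 0.03 μg/mL is ≤ 4 μg/mL ⇒ susceptible
Nafcillin: 128 μg/mL is ≥ 0.5 μg/mL — R
Rifampin: 0.03 μg/mL is ≤ 0.12 μg/mL ⇒ S
Aztreonam: 1 μg/mL is ≤ 4 μg/mL — Susceptible
Ceftazidime: 256 μg/mL is ≥ 1 μg/mL ⇒ Resistant

daptomycin, nafcillin, ceftazidime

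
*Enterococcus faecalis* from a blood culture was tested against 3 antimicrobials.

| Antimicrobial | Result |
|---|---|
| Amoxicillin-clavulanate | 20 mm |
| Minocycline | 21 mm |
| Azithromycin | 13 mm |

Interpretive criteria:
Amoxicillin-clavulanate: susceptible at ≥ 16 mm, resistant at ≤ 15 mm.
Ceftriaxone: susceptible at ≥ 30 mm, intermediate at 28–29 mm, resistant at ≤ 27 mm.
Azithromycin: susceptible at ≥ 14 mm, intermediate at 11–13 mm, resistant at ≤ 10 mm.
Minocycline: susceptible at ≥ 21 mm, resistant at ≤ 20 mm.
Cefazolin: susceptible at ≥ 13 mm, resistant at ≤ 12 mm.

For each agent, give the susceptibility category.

S, S, I

Amoxicillin-clavulanate: 20 mm is ≥ 16 mm — susceptible
Minocycline (21 mm) ≥ 21 mm — Susceptible
Azithromycin: 13 mm is in 11–13 mm → Intermediate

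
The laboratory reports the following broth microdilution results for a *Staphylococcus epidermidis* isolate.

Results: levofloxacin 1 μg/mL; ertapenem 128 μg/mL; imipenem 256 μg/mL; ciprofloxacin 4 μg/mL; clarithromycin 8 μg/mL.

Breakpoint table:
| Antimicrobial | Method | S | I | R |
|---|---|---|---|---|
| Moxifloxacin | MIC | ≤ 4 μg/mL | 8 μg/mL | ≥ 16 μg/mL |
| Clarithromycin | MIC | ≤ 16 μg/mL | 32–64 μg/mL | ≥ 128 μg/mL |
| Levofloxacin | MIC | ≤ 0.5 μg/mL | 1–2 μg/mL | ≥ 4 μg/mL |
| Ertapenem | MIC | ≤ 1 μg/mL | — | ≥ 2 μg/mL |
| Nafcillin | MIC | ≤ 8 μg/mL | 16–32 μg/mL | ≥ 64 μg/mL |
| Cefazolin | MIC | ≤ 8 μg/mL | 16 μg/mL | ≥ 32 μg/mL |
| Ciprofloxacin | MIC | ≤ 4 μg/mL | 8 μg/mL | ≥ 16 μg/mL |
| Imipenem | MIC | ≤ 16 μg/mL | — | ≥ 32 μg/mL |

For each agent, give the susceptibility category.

Levofloxacin (1 μg/mL) in 1–2 μg/mL ⇒ intermediate
Ertapenem (128 μg/mL) ≥ 2 μg/mL — R
Imipenem 256 μg/mL: ≥ 32 μg/mL → resistant
Ciprofloxacin: 4 μg/mL is ≤ 4 μg/mL → Susceptible
Clarithromycin (8 μg/mL) ≤ 16 μg/mL → S

I, R, R, S, S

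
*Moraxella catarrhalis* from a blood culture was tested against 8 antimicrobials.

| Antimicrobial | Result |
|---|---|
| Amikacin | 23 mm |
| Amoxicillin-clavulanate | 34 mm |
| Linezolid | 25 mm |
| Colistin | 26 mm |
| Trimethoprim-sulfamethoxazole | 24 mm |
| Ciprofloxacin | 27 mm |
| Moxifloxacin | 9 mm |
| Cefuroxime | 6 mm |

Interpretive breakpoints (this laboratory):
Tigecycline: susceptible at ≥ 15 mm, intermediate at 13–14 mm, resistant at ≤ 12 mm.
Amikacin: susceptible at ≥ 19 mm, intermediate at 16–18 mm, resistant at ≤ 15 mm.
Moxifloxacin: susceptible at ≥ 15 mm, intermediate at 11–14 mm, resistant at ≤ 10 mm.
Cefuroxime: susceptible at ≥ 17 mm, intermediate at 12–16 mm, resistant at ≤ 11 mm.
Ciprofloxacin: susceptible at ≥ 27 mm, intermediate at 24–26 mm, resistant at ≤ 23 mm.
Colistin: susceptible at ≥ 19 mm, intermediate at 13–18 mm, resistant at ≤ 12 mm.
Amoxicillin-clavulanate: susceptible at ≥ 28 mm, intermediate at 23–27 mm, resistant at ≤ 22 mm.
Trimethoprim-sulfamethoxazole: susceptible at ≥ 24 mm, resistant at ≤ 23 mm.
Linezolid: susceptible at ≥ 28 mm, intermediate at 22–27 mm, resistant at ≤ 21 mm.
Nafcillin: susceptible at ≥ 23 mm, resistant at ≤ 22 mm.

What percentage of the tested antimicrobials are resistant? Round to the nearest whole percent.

Amikacin 23 mm: ≥ 19 mm ⇒ S
Amoxicillin-clavulanate: 34 mm is ≥ 28 mm — susceptible
Linezolid 25 mm: in 22–27 mm ⇒ I
Colistin (26 mm) ≥ 19 mm ⇒ S
Trimethoprim-sulfamethoxazole (24 mm) ≥ 24 mm ⇒ susceptible
Ciprofloxacin 27 mm: ≥ 27 mm ⇒ susceptible
Moxifloxacin (9 mm) ≤ 10 mm → Resistant
Cefuroxime 6 mm: ≤ 11 mm — R
Resistant: 2/8

25%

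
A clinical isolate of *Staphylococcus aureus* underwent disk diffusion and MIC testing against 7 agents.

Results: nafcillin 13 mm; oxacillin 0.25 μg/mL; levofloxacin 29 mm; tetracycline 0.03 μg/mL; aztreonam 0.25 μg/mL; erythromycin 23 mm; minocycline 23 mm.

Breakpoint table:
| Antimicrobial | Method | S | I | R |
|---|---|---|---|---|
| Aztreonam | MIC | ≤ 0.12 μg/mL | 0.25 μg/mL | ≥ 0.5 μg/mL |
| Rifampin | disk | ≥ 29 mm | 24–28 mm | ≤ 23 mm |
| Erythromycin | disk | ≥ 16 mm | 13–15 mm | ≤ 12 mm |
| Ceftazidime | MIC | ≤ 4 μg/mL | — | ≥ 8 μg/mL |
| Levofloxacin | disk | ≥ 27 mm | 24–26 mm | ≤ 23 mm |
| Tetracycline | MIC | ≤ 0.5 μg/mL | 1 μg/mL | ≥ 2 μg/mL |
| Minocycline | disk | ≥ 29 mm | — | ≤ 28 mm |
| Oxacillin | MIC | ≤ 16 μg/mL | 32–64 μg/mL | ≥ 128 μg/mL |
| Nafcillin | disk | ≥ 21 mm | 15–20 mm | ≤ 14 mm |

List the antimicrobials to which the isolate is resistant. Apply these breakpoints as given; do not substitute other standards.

Nafcillin (13 mm) ≤ 14 mm → resistant
Oxacillin (0.25 μg/mL) ≤ 16 μg/mL → susceptible
Levofloxacin (29 mm) ≥ 27 mm → S
Tetracycline: 0.03 μg/mL is ≤ 0.5 μg/mL → Susceptible
Aztreonam: 0.25 μg/mL is = 0.25 μg/mL — intermediate
Erythromycin (23 mm) ≥ 16 mm ⇒ susceptible
Minocycline: 23 mm is ≤ 28 mm → R

nafcillin, minocycline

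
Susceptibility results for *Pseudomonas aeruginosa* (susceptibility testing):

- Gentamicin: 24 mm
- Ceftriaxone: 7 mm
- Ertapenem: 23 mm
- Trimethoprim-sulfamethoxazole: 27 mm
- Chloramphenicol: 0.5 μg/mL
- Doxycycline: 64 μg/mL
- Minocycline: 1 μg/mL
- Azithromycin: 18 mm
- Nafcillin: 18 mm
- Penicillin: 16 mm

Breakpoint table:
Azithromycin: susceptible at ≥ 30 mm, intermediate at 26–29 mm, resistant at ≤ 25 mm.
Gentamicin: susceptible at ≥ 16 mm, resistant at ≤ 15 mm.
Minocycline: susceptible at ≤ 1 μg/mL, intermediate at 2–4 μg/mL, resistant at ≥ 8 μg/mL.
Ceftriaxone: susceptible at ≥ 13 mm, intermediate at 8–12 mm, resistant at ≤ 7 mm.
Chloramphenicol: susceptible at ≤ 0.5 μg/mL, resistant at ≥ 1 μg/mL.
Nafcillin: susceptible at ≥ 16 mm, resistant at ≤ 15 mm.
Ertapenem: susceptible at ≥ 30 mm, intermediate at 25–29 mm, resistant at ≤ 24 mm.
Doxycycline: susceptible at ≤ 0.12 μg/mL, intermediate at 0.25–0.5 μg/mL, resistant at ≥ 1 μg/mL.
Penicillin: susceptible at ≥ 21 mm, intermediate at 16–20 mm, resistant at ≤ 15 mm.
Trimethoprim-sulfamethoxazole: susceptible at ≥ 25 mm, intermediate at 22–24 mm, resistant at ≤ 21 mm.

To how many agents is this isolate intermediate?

Gentamicin: 24 mm is ≥ 16 mm ⇒ S
Ceftriaxone 7 mm: ≤ 7 mm ⇒ resistant
Ertapenem 23 mm: ≤ 24 mm ⇒ Resistant
Trimethoprim-sulfamethoxazole (27 mm) ≥ 25 mm ⇒ S
Chloramphenicol: 0.5 μg/mL is ≤ 0.5 μg/mL ⇒ susceptible
Doxycycline (64 μg/mL) ≥ 1 μg/mL → Resistant
Minocycline (1 μg/mL) ≤ 1 μg/mL ⇒ S
Azithromycin 18 mm: ≤ 25 mm → R
Nafcillin: 18 mm is ≥ 16 mm — susceptible
Penicillin: 16 mm is in 16–20 mm ⇒ intermediate
Intermediate: 1

1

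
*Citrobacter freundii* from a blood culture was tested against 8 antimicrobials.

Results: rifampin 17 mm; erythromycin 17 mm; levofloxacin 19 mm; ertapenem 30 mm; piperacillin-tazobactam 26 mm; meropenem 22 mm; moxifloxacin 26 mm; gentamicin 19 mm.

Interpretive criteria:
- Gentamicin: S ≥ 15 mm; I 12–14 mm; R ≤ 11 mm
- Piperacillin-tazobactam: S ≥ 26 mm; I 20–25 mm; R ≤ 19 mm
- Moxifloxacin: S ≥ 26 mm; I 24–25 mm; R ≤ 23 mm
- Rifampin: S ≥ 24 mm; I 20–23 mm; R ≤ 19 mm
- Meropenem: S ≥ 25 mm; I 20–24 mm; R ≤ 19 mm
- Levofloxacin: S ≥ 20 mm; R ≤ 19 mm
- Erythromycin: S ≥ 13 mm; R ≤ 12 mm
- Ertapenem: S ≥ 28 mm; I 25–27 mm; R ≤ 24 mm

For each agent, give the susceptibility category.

R, S, R, S, S, I, S, S

Rifampin: 17 mm is ≤ 19 mm — R
Erythromycin 17 mm: ≥ 13 mm ⇒ susceptible
Levofloxacin (19 mm) ≤ 19 mm → R
Ertapenem (30 mm) ≥ 28 mm → susceptible
Piperacillin-tazobactam 26 mm: ≥ 26 mm ⇒ Susceptible
Meropenem (22 mm) in 20–24 mm — Intermediate
Moxifloxacin: 26 mm is ≥ 26 mm → susceptible
Gentamicin (19 mm) ≥ 15 mm — Susceptible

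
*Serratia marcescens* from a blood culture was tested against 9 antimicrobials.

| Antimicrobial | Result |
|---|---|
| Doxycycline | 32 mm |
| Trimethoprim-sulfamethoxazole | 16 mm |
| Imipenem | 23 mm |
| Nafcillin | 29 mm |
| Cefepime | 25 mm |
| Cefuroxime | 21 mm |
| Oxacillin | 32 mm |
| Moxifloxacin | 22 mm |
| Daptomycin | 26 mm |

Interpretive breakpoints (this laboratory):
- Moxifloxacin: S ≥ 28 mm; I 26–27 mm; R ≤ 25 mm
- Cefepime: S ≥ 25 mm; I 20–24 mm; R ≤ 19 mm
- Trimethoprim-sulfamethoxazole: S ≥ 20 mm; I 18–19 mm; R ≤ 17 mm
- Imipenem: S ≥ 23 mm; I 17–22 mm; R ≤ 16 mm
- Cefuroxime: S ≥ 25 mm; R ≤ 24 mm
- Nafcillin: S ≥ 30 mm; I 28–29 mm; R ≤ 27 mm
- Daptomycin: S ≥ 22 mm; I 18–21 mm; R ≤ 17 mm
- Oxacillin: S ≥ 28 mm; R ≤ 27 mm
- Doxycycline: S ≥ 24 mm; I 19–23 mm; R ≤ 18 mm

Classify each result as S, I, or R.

Doxycycline (32 mm) ≥ 24 mm → susceptible
Trimethoprim-sulfamethoxazole: 16 mm is ≤ 17 mm — R
Imipenem (23 mm) ≥ 23 mm — susceptible
Nafcillin 29 mm: in 28–29 mm — intermediate
Cefepime (25 mm) ≥ 25 mm — susceptible
Cefuroxime (21 mm) ≤ 24 mm ⇒ Resistant
Oxacillin 32 mm: ≥ 28 mm ⇒ Susceptible
Moxifloxacin: 22 mm is ≤ 25 mm → Resistant
Daptomycin: 26 mm is ≥ 22 mm → Susceptible

S, R, S, I, S, R, S, R, S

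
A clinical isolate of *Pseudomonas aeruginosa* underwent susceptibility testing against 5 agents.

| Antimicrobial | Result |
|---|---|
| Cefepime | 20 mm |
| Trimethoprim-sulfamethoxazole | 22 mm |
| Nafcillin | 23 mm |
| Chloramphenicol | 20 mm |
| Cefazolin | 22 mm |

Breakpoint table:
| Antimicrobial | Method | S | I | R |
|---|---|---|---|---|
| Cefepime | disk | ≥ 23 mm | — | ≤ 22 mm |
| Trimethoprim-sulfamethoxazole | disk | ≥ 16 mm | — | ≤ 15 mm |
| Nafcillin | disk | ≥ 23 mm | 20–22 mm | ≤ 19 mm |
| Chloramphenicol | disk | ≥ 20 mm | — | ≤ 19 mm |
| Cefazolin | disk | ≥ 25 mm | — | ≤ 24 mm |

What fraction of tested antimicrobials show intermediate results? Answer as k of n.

0 of 5

Cefepime 20 mm: ≤ 22 mm — R
Trimethoprim-sulfamethoxazole (22 mm) ≥ 16 mm ⇒ susceptible
Nafcillin (23 mm) ≥ 23 mm → S
Chloramphenicol 20 mm: ≥ 20 mm ⇒ S
Cefazolin (22 mm) ≤ 24 mm — resistant
Intermediate: 0/5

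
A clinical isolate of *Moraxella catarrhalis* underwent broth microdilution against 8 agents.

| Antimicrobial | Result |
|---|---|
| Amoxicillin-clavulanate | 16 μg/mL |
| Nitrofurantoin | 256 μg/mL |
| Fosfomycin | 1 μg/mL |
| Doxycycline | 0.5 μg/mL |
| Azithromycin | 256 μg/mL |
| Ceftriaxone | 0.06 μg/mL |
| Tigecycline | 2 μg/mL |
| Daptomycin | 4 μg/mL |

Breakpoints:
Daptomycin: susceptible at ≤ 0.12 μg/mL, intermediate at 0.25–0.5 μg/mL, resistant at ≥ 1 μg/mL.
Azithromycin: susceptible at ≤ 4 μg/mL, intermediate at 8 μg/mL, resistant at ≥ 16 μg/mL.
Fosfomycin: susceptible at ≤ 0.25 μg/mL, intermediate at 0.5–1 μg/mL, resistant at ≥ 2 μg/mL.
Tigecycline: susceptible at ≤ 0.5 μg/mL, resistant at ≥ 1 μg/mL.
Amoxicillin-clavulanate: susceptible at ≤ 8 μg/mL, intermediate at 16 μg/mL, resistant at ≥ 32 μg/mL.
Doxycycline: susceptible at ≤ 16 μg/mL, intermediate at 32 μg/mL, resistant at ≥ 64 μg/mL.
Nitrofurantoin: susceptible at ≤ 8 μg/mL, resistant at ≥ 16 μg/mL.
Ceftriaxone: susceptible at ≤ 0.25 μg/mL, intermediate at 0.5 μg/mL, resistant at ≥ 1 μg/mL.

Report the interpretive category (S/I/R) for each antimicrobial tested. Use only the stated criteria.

Amoxicillin-clavulanate 16 μg/mL: = 16 μg/mL — Intermediate
Nitrofurantoin 256 μg/mL: ≥ 16 μg/mL → resistant
Fosfomycin 1 μg/mL: in 0.5–1 μg/mL ⇒ I
Doxycycline (0.5 μg/mL) ≤ 16 μg/mL — Susceptible
Azithromycin (256 μg/mL) ≥ 16 μg/mL ⇒ Resistant
Ceftriaxone (0.06 μg/mL) ≤ 0.25 μg/mL — Susceptible
Tigecycline: 2 μg/mL is ≥ 1 μg/mL → R
Daptomycin 4 μg/mL: ≥ 1 μg/mL → resistant

I, R, I, S, R, S, R, R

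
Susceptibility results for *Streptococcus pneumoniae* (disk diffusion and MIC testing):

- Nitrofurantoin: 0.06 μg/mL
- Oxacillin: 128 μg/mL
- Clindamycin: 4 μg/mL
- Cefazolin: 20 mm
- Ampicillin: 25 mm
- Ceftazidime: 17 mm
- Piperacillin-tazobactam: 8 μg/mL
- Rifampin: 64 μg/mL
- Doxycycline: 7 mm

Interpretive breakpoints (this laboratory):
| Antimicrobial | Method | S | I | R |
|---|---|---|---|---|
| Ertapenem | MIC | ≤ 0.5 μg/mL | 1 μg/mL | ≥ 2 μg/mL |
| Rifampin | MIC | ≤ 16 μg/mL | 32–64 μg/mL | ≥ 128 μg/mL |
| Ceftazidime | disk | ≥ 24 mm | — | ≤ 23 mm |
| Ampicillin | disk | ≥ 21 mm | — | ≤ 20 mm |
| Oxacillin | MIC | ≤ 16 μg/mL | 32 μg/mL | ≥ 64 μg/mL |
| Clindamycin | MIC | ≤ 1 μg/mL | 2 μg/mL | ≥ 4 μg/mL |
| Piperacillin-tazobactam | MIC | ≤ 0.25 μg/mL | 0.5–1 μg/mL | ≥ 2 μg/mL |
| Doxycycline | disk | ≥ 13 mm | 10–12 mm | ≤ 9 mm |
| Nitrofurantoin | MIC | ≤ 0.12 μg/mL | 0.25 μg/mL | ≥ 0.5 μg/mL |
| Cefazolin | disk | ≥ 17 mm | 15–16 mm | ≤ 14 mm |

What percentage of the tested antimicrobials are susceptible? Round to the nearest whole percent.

Nitrofurantoin (0.06 μg/mL) ≤ 0.12 μg/mL — susceptible
Oxacillin 128 μg/mL: ≥ 64 μg/mL — R
Clindamycin: 4 μg/mL is ≥ 4 μg/mL — R
Cefazolin (20 mm) ≥ 17 mm → Susceptible
Ampicillin 25 mm: ≥ 21 mm ⇒ S
Ceftazidime: 17 mm is ≤ 23 mm ⇒ resistant
Piperacillin-tazobactam 8 μg/mL: ≥ 2 μg/mL ⇒ resistant
Rifampin 64 μg/mL: in 32–64 μg/mL → I
Doxycycline 7 mm: ≤ 9 mm → resistant
Susceptible: 3/9

33%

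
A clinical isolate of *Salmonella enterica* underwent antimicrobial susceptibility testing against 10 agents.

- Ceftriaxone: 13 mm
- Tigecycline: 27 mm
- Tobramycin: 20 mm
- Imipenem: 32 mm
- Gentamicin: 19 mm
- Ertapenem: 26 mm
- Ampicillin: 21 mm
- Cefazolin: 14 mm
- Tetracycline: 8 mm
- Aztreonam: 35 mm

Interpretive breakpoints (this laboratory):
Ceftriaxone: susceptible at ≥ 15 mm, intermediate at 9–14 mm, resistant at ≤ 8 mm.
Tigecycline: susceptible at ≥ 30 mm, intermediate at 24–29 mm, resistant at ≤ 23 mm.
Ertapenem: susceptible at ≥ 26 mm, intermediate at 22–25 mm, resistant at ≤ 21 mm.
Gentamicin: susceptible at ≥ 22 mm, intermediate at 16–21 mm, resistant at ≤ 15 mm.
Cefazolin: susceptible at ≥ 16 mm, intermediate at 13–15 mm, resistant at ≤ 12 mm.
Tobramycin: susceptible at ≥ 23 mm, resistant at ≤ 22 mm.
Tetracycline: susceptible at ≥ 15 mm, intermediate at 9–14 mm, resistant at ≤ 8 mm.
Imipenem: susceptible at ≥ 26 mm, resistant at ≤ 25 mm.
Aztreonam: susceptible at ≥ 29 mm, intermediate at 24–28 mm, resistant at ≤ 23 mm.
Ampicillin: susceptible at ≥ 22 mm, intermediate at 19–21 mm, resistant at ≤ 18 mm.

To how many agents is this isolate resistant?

Ceftriaxone (13 mm) in 9–14 mm → intermediate
Tigecycline (27 mm) in 24–29 mm ⇒ I
Tobramycin: 20 mm is ≤ 22 mm — resistant
Imipenem 32 mm: ≥ 26 mm → susceptible
Gentamicin (19 mm) in 16–21 mm ⇒ intermediate
Ertapenem (26 mm) ≥ 26 mm — Susceptible
Ampicillin (21 mm) in 19–21 mm — I
Cefazolin (14 mm) in 13–15 mm ⇒ Intermediate
Tetracycline 8 mm: ≤ 8 mm → Resistant
Aztreonam (35 mm) ≥ 29 mm ⇒ Susceptible
Resistant: 2

2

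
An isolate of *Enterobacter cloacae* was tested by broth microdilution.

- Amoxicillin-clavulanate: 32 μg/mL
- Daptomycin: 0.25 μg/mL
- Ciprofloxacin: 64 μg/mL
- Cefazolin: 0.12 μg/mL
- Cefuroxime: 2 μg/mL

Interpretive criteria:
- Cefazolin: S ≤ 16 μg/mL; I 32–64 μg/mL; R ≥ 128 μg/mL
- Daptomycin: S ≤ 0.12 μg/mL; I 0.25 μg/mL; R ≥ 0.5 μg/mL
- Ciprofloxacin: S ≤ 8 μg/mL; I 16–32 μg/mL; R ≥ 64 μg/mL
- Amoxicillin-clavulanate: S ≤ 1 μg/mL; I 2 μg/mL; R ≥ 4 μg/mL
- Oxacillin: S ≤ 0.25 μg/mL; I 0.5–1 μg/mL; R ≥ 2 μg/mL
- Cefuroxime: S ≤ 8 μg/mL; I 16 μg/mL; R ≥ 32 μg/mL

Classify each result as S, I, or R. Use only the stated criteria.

Amoxicillin-clavulanate: 32 μg/mL is ≥ 4 μg/mL — R
Daptomycin: 0.25 μg/mL is = 0.25 μg/mL — Intermediate
Ciprofloxacin (64 μg/mL) ≥ 64 μg/mL ⇒ Resistant
Cefazolin 0.12 μg/mL: ≤ 16 μg/mL → Susceptible
Cefuroxime 2 μg/mL: ≤ 8 μg/mL ⇒ Susceptible

R, I, R, S, S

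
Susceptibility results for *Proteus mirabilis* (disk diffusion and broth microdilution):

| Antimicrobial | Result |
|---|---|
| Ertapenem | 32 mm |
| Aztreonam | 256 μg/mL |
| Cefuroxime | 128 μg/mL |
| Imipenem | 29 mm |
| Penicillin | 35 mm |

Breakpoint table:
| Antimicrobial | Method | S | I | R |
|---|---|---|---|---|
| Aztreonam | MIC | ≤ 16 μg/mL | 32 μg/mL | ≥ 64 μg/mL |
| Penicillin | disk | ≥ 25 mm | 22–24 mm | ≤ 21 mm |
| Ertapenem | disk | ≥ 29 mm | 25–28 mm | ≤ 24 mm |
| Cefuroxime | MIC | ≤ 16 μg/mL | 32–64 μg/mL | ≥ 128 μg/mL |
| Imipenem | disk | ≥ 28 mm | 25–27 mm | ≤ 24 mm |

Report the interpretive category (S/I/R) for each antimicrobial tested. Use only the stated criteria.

S, R, R, S, S

Ertapenem: 32 mm is ≥ 29 mm — Susceptible
Aztreonam: 256 μg/mL is ≥ 64 μg/mL → Resistant
Cefuroxime (128 μg/mL) ≥ 128 μg/mL → R
Imipenem (29 mm) ≥ 28 mm → susceptible
Penicillin 35 mm: ≥ 25 mm — Susceptible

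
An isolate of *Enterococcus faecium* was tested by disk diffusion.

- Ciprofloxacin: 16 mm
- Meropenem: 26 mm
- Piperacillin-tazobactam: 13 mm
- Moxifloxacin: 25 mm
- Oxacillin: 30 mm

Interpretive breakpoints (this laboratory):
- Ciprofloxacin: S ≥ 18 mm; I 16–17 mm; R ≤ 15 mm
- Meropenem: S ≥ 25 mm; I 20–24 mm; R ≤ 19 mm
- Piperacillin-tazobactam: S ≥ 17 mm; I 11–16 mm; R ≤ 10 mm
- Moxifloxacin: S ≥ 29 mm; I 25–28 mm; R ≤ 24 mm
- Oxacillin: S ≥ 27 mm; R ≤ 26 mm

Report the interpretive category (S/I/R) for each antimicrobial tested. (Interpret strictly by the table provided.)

Ciprofloxacin (16 mm) in 16–17 mm → I
Meropenem: 26 mm is ≥ 25 mm → susceptible
Piperacillin-tazobactam 13 mm: in 11–16 mm → intermediate
Moxifloxacin 25 mm: in 25–28 mm → intermediate
Oxacillin (30 mm) ≥ 27 mm ⇒ Susceptible

I, S, I, I, S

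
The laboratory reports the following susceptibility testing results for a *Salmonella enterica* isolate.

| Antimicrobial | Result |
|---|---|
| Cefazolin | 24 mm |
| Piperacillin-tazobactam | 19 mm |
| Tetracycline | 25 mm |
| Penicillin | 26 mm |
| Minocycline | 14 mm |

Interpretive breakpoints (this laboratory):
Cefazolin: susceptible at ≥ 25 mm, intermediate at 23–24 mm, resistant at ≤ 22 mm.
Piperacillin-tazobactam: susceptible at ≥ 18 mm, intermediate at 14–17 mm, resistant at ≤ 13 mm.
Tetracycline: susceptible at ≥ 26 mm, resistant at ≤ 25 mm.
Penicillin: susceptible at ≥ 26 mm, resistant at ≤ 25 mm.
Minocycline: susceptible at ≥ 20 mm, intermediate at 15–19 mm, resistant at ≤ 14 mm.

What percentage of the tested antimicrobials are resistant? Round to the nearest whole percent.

40%

Cefazolin: 24 mm is in 23–24 mm ⇒ intermediate
Piperacillin-tazobactam: 19 mm is ≥ 18 mm → susceptible
Tetracycline (25 mm) ≤ 25 mm → Resistant
Penicillin (26 mm) ≥ 26 mm — S
Minocycline 14 mm: ≤ 14 mm → Resistant
Resistant: 2/5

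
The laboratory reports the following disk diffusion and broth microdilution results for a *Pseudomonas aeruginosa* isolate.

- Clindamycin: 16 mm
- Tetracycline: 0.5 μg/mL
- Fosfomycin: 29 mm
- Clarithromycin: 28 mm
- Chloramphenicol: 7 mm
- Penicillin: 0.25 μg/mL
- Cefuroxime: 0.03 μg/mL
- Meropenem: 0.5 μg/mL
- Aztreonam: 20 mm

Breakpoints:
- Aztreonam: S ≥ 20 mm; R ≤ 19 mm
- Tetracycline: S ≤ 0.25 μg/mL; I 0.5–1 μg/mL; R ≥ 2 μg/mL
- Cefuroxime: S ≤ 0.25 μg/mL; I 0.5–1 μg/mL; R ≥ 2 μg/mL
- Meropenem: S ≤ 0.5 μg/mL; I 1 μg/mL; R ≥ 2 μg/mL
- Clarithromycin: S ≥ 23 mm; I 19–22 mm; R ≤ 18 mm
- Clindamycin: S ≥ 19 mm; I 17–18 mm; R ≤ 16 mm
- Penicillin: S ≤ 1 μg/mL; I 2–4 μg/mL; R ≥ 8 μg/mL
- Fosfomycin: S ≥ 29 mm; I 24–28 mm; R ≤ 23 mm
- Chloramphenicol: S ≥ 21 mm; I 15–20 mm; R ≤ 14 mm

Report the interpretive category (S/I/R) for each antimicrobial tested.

Clindamycin (16 mm) ≤ 16 mm → resistant
Tetracycline: 0.5 μg/mL is in 0.5–1 μg/mL — intermediate
Fosfomycin (29 mm) ≥ 29 mm — susceptible
Clarithromycin 28 mm: ≥ 23 mm ⇒ Susceptible
Chloramphenicol 7 mm: ≤ 14 mm — Resistant
Penicillin: 0.25 μg/mL is ≤ 1 μg/mL — susceptible
Cefuroxime: 0.03 μg/mL is ≤ 0.25 μg/mL ⇒ Susceptible
Meropenem (0.5 μg/mL) ≤ 0.5 μg/mL → S
Aztreonam 20 mm: ≥ 20 mm ⇒ susceptible

R, I, S, S, R, S, S, S, S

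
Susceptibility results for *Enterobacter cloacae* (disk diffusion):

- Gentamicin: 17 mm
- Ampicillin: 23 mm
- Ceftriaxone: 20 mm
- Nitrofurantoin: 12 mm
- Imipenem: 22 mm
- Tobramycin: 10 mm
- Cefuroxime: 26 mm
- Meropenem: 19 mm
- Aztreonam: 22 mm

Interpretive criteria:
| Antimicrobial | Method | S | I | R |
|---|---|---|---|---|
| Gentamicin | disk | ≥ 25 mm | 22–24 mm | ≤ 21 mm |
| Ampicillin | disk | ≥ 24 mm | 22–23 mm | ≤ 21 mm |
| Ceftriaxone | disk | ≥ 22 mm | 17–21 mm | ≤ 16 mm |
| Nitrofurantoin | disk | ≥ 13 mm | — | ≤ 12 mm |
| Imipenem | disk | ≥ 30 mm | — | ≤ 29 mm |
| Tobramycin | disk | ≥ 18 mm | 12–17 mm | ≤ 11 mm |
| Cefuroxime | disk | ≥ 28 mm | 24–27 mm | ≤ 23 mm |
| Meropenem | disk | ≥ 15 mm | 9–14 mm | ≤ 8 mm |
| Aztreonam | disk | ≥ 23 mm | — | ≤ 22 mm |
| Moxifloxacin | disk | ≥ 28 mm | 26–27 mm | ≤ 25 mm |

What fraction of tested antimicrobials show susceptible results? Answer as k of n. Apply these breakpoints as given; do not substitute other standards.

Gentamicin (17 mm) ≤ 21 mm → Resistant
Ampicillin 23 mm: in 22–23 mm — I
Ceftriaxone 20 mm: in 17–21 mm — I
Nitrofurantoin 12 mm: ≤ 12 mm — Resistant
Imipenem 22 mm: ≤ 29 mm ⇒ R
Tobramycin: 10 mm is ≤ 11 mm — resistant
Cefuroxime 26 mm: in 24–27 mm — intermediate
Meropenem 19 mm: ≥ 15 mm — susceptible
Aztreonam 22 mm: ≤ 22 mm — R
Susceptible: 1/9

1 of 9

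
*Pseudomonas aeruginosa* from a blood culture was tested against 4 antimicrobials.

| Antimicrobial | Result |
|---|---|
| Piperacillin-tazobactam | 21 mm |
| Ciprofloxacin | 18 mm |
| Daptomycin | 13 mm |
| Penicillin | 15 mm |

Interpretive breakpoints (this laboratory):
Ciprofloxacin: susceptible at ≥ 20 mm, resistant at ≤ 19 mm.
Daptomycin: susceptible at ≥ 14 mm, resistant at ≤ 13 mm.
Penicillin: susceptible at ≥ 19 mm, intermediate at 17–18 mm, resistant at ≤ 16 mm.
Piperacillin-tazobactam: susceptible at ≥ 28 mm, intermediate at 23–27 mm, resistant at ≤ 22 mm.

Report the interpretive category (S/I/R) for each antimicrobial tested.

Piperacillin-tazobactam: 21 mm is ≤ 22 mm — R
Ciprofloxacin (18 mm) ≤ 19 mm → R
Daptomycin 13 mm: ≤ 13 mm ⇒ resistant
Penicillin (15 mm) ≤ 16 mm — Resistant

R, R, R, R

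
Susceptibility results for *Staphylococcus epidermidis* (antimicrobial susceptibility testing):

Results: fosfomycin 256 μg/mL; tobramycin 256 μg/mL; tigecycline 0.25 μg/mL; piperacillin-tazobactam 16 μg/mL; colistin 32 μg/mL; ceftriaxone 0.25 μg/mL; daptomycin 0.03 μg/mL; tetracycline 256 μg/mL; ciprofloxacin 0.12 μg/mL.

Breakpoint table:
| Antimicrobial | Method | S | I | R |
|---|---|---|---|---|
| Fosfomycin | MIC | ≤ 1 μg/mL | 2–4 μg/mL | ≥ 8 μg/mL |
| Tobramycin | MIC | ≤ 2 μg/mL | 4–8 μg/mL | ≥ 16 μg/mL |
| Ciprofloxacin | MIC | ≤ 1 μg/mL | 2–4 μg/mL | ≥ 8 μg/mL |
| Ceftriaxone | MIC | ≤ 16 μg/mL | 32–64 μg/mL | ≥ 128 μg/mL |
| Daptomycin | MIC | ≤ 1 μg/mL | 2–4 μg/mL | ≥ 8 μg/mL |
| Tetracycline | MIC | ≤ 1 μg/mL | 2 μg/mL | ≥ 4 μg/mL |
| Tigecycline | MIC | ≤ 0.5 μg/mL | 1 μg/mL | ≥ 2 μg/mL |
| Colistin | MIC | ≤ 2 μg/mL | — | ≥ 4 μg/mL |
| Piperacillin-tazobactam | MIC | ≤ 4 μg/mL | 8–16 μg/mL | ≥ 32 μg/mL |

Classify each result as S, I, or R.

Fosfomycin: 256 μg/mL is ≥ 8 μg/mL ⇒ Resistant
Tobramycin 256 μg/mL: ≥ 16 μg/mL → R
Tigecycline 0.25 μg/mL: ≤ 0.5 μg/mL → S
Piperacillin-tazobactam 16 μg/mL: in 8–16 μg/mL — intermediate
Colistin 32 μg/mL: ≥ 4 μg/mL → Resistant
Ceftriaxone: 0.25 μg/mL is ≤ 16 μg/mL — S
Daptomycin (0.03 μg/mL) ≤ 1 μg/mL ⇒ S
Tetracycline: 256 μg/mL is ≥ 4 μg/mL → resistant
Ciprofloxacin (0.12 μg/mL) ≤ 1 μg/mL ⇒ Susceptible

R, R, S, I, R, S, S, R, S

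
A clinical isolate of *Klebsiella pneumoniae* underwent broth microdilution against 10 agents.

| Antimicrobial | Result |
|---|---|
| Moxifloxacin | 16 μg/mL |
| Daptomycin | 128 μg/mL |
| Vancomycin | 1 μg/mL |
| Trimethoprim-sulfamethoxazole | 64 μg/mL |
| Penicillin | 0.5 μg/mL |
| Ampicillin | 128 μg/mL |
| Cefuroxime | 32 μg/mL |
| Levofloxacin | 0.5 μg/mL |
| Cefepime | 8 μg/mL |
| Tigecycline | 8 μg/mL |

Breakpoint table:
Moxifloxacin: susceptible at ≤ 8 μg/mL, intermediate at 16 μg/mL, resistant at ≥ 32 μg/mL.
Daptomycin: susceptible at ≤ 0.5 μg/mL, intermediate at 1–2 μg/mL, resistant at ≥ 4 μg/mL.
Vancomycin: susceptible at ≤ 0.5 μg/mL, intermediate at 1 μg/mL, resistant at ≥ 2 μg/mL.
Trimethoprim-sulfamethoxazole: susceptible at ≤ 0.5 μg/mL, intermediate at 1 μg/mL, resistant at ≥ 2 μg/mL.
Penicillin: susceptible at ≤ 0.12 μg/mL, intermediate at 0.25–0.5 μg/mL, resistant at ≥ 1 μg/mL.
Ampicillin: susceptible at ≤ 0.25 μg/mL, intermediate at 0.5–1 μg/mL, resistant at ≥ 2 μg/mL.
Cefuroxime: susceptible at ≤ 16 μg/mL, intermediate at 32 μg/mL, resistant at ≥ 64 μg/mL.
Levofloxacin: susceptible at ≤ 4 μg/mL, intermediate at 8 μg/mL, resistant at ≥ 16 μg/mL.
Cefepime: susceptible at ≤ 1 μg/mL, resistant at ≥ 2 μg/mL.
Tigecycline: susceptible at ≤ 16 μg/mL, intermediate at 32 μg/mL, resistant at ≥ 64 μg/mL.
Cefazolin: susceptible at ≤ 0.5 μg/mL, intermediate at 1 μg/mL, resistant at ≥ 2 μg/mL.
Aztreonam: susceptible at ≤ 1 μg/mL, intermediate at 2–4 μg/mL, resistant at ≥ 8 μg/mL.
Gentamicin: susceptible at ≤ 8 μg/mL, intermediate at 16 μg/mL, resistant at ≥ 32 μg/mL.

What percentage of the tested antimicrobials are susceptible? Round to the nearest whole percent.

Moxifloxacin: 16 μg/mL is = 16 μg/mL ⇒ Intermediate
Daptomycin 128 μg/mL: ≥ 4 μg/mL ⇒ resistant
Vancomycin: 1 μg/mL is = 1 μg/mL ⇒ intermediate
Trimethoprim-sulfamethoxazole (64 μg/mL) ≥ 2 μg/mL ⇒ R
Penicillin (0.5 μg/mL) in 0.25–0.5 μg/mL ⇒ I
Ampicillin 128 μg/mL: ≥ 2 μg/mL ⇒ Resistant
Cefuroxime: 32 μg/mL is = 32 μg/mL → I
Levofloxacin (0.5 μg/mL) ≤ 4 μg/mL → S
Cefepime: 8 μg/mL is ≥ 2 μg/mL ⇒ R
Tigecycline: 8 μg/mL is ≤ 16 μg/mL → S
Susceptible: 2/10

20%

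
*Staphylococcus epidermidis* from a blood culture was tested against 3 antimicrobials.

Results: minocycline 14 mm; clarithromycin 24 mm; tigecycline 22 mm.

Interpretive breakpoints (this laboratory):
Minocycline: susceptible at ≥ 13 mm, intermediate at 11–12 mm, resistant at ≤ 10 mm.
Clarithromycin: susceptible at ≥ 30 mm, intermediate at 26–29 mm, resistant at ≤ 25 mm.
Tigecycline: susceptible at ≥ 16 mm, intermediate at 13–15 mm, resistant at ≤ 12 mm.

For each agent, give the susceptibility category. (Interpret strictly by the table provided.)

S, R, S

Minocycline: 14 mm is ≥ 13 mm → Susceptible
Clarithromycin 24 mm: ≤ 25 mm → R
Tigecycline: 22 mm is ≥ 16 mm → S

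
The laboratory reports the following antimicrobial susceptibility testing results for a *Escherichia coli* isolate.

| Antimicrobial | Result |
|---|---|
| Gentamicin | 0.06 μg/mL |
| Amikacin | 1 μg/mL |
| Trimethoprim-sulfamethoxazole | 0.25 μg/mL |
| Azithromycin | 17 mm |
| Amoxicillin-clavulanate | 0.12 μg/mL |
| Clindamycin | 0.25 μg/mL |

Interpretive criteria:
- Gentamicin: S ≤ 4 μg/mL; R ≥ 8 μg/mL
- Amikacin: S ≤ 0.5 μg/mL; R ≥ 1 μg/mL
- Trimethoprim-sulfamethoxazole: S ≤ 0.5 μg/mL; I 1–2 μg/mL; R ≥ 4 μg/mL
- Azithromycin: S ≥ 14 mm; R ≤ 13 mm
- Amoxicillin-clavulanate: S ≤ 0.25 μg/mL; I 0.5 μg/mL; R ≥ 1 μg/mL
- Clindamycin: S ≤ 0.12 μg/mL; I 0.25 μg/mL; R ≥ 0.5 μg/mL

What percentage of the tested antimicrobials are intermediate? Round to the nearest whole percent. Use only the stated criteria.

Gentamicin (0.06 μg/mL) ≤ 4 μg/mL — S
Amikacin: 1 μg/mL is ≥ 1 μg/mL — R
Trimethoprim-sulfamethoxazole (0.25 μg/mL) ≤ 0.5 μg/mL → Susceptible
Azithromycin (17 mm) ≥ 14 mm → S
Amoxicillin-clavulanate 0.12 μg/mL: ≤ 0.25 μg/mL → S
Clindamycin: 0.25 μg/mL is = 0.25 μg/mL ⇒ Intermediate
Intermediate: 1/6

17%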